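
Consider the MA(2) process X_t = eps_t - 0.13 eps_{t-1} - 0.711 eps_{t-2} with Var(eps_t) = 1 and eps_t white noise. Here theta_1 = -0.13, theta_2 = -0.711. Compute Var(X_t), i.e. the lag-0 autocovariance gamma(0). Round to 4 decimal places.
\gamma(0) = 1.5224

For an MA(q) process X_t = eps_t + sum_i theta_i eps_{t-i} with
Var(eps_t) = sigma^2, the variance is
  gamma(0) = sigma^2 * (1 + sum_i theta_i^2).
  sum_i theta_i^2 = (-0.13)^2 + (-0.711)^2 = 0.0169 + 0.505521 = 0.522421.
  gamma(0) = 1 * (1 + 0.522421) = 1 * 1.522421 = 1.522421, which rounds to 1.5224.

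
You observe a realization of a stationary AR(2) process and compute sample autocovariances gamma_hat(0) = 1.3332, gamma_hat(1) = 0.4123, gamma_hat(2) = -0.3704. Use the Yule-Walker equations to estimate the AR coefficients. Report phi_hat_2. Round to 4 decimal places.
\hat\phi_{2} = -0.4130

The Yule-Walker equations for an AR(p) process read, in matrix form,
  Gamma_p phi = r_p,   with   (Gamma_p)_{ij} = gamma(|i - j|),
                       (r_p)_i = gamma(i),   i,j = 1..p.
Substitute the sample gammas (Toeplitz matrix and right-hand side of size 2):
  Gamma_p = [[1.3332, 0.4123], [0.4123, 1.3332]]
  r_p     = [0.4123, -0.3704]
Written out:
  1.3332 phi_1 + 0.4123 phi_2 = 0.4123
  0.4123 phi_1 + 1.3332 phi_2 = -0.3704
Solve by Cramer's rule:
  det = gamma(0)^2 - gamma(1)^2 = (1.3332)^2 - (0.4123)^2 = 1.77742224 - 0.16999129 = 1.60743095
  phi_hat_1 = [gamma(1) gamma(0) - gamma(1) gamma(2)] / det = [(0.4123)(1.3332) - (0.4123)(-0.3704)] / 1.60743095 = 0.70239428 / 1.60743095 = 0.437
  phi_hat_2 = [gamma(0) gamma(2) - gamma(1)^2] / det = [(1.3332)(-0.3704) - (0.4123)^2] / 1.60743095 = -0.66380857 / 1.60743095 = -0.413
So phi_hat = [0.4370, -0.4130].
Therefore phi_hat_2 = -0.4130.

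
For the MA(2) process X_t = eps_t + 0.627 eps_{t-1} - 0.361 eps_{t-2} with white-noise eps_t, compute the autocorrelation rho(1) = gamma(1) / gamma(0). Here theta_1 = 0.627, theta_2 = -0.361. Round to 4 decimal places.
\rho(1) = 0.2630

For an MA(q) process with theta_0 = 1, the autocovariance is
  gamma(k) = sigma^2 * sum_{i=0..q-k} theta_i * theta_{i+k},
and rho(k) = gamma(k) / gamma(0). Sigma^2 cancels.
  numerator   = (1)*(0.627) + (0.627)*(-0.361) = 0.400653.
  denominator = (1)^2 + (0.627)^2 + (-0.361)^2 = 1.52345.
  rho(1) = 0.400653 / 1.52345 = 0.2630.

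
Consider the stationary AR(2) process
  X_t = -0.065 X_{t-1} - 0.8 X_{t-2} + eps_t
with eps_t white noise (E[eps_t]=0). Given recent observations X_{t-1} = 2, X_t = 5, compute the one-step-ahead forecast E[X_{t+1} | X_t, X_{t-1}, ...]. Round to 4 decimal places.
E[X_{t+1} \mid \mathcal F_t] = -1.9250

For an AR(p) model X_t = c + sum_i phi_i X_{t-i} + eps_t, the
one-step-ahead conditional mean is
  E[X_{t+1} | X_t, ...] = c + sum_i phi_i X_{t+1-i}.
Substitute known values:
  E[X_{t+1} | ...] = (-0.065) * (5) + (-0.8) * (2)
                   = -1.9250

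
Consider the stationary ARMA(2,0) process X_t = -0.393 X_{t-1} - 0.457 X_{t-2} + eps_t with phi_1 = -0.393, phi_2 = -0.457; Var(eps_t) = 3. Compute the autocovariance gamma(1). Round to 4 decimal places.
\gamma(1) = -1.1031

Multiply the model equation by X_{t-k} and take expectations. With theta_0 = psi_0 = 1 and psi_j the MA(infinity) weights, this gives
  gamma(k) - sum_i phi_i gamma(k-i) = c_k,
  c_k = sigma^2 * sum_{j=k..q} theta_j psi_{j-k}   (c_k = 0 for k > q),
using gamma(-m) = gamma(m).
Pure AR (q = 0): c_0 = sigma^2 = 3, c_k = 0 for k >= 1.
Equations for k = 0, 1, 2 (AR order 2, c_2 = 0):
  (E0) gamma(0) = phi_1 gamma(1) + phi_2 gamma(2) + c_0
  (E1) gamma(1) = phi_1 gamma(0) + phi_2 gamma(1) + c_1
  (E2) gamma(2) = phi_1 gamma(1) + phi_2 gamma(0)
From (E1): gamma(1) = A gamma(0) + B with
  A = phi_1 / (1 - phi_2) = -0.393 / 1.457 = -0.269732,   B = c_1 / (1 - phi_2) = 0 / 1.457 = 0.
Insert (E2) into (E0): gamma(0) (1 - phi_2^2) = phi_1 (1 + phi_2) gamma(1) + c_0.
  phi_1 (1 + phi_2) = (-0.393)(0.543) = -0.213399,   1 - phi_2^2 = 0.791151.
Replace gamma(1) by A gamma(0) + B and collect gamma(0):
  gamma(0) [0.791151 - (-0.213399)(-0.269732)] = c_0 = 3
  gamma(0) * 0.73359 = 3
  gamma(0) = 3 / 0.73359 = 4.089476.
  gamma(1) = A gamma(0) = (-0.269732)(4.089476) = -1.103064.
Therefore gamma(1) = -1.1031 (to 4 decimal places).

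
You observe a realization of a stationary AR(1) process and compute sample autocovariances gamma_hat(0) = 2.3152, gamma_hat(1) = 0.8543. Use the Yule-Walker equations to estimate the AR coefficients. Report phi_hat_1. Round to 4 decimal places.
\hat\phi_{1} = 0.3690

The Yule-Walker equations for an AR(p) process read, in matrix form,
  Gamma_p phi = r_p,   with   (Gamma_p)_{ij} = gamma(|i - j|),
                       (r_p)_i = gamma(i),   i,j = 1..p.
Substitute the sample gammas (Toeplitz matrix and right-hand side of size 1):
  Gamma_p = [[2.3152]]
  r_p     = [0.8543]
With p = 1 this is the single equation gamma(0) phi_1 = gamma(1):
  phi_hat_1 = gamma(1) / gamma(0) = 0.8543 / 2.3152 = 0.3690.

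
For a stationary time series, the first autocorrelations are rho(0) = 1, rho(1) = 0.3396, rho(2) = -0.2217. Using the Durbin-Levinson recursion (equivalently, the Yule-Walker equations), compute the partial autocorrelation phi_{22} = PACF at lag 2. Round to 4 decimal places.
\phi_{22} = -0.3810

The PACF at lag k is phi_{kk}, the last component of the solution
to the Yule-Walker system G_k phi = r_k where
  (G_k)_{ij} = rho(|i - j|), (r_k)_i = rho(i), i,j = 1..k.
Equivalently, Durbin-Levinson gives phi_{kk} iteratively:
  phi_{11} = rho(1)
  phi_{kk} = [rho(k) - sum_{j=1..k-1} phi_{k-1,j} rho(k-j)]
            / [1 - sum_{j=1..k-1} phi_{k-1,j} rho(j)],
  phi_{k,j} = phi_{k-1,j} - phi_{kk} phi_{k-1,k-j},  j = 1..k-1.
Step k = 1:
  phi_11 = rho(1) = 0.3396.
Step k = 2:
  phi_22 = [rho(2) - phi_11 rho(1)] / [1 - phi_11 rho(1)] = [-0.2217 - (0.3396)(0.3396)] / [1 - (0.3396)(0.3396)]
         = -0.33702816 / 0.88467184 = -0.381.
Therefore phi_{22} = -0.3810.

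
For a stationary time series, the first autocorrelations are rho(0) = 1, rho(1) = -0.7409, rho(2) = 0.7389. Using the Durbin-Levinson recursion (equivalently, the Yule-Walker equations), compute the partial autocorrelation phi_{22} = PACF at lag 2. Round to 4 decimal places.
\phi_{22} = 0.4212

The PACF at lag k is phi_{kk}, the last component of the solution
to the Yule-Walker system G_k phi = r_k where
  (G_k)_{ij} = rho(|i - j|), (r_k)_i = rho(i), i,j = 1..k.
Equivalently, Durbin-Levinson gives phi_{kk} iteratively:
  phi_{11} = rho(1)
  phi_{kk} = [rho(k) - sum_{j=1..k-1} phi_{k-1,j} rho(k-j)]
            / [1 - sum_{j=1..k-1} phi_{k-1,j} rho(j)],
  phi_{k,j} = phi_{k-1,j} - phi_{kk} phi_{k-1,k-j},  j = 1..k-1.
Step k = 1:
  phi_11 = rho(1) = -0.7409.
Step k = 2:
  phi_22 = [rho(2) - phi_11 rho(1)] / [1 - phi_11 rho(1)] = [0.7389 - (-0.7409)(-0.7409)] / [1 - (-0.7409)(-0.7409)]
         = 0.18996719 / 0.45106719 = 0.4212.
Therefore phi_{22} = 0.4212.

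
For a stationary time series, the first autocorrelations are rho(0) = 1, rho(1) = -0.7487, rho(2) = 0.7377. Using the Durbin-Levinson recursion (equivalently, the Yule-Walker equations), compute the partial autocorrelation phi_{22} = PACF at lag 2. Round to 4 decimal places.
\phi_{22} = 0.4031

The PACF at lag k is phi_{kk}, the last component of the solution
to the Yule-Walker system G_k phi = r_k where
  (G_k)_{ij} = rho(|i - j|), (r_k)_i = rho(i), i,j = 1..k.
Equivalently, Durbin-Levinson gives phi_{kk} iteratively:
  phi_{11} = rho(1)
  phi_{kk} = [rho(k) - sum_{j=1..k-1} phi_{k-1,j} rho(k-j)]
            / [1 - sum_{j=1..k-1} phi_{k-1,j} rho(j)],
  phi_{k,j} = phi_{k-1,j} - phi_{kk} phi_{k-1,k-j},  j = 1..k-1.
Step k = 1:
  phi_11 = rho(1) = -0.7487.
Step k = 2:
  phi_22 = [rho(2) - phi_11 rho(1)] / [1 - phi_11 rho(1)] = [0.7377 - (-0.7487)(-0.7487)] / [1 - (-0.7487)(-0.7487)]
         = 0.17714831 / 0.43944831 = 0.4031.
Therefore phi_{22} = 0.4031.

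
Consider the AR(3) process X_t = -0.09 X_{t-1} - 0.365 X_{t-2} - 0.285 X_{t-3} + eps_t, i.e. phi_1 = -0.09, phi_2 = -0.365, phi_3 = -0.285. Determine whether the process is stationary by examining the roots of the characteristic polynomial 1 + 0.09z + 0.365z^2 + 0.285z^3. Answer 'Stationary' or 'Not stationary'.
\text{Stationary}

The AR(p) characteristic polynomial is P(z) = 1 + 0.09z + 0.365z^2 + 0.285z^3.
Stationarity requires all roots to lie outside the unit circle, i.e. |z| > 1 for every root.
Degree 3: look for a simple real root z0 first, then factor out (1 - z/z0) and solve the remaining quadratic.
Testing z0 = -2: P(-2) = 1 + (0.09)(-2) + (0.365)(-2)^2 + (0.285)(-2)^3
  = 1 + (-0.18) + (1.46) + (-2.28) = 0.  So z_0 = -2 is a root, |z_0| = 2.
Divide out the factor (1 + 0.5 z) = (1 - z/z0) (since 1/z0 = -0.5):
  P(z) = (1 + 0.5 z)(1 + (-0.41) z + (0.57) z^2)
  [check: z-coef -0.41 - (-0.5) = 0.09; z^2-coef 0.57 - (-0.5)(-0.41) = 0.365; z^3-coef -(-0.5)(0.57) = 0.285.]
Remaining roots from the quadratic factor 1 + (-0.41) z + (0.57) z^2:
  Set 1 + (-0.41) z + (0.57) z^2 = 0, i.e. a z^2 + b z + c = 0 with a = 0.57, b = -0.41, c = 1.
  Discriminant D = b^2 - 4ac = (-0.41)^2 - 4*(0.57)*1 = 0.1681 - (2.28) = -2.1119.
  D < 0, so the roots are the complex-conjugate pair z = (-b +/- i sqrt(-D)) / (2a) = 0.3596 +/- 1.2748i.
  For a conjugate pair |z|^2 = z * conj(z) = (product of roots) = c/a = 1/(0.57) = 1.754386, so |z| = sqrt(1.754386) = 1.3245 for both roots.
Moduli of all roots: 2.0000, 1.3245, 1.3245.
All moduli strictly greater than 1? Yes.
Verdict: Stationary.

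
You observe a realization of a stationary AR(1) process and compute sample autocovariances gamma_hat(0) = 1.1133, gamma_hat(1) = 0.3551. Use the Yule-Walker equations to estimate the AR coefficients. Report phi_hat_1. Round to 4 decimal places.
\hat\phi_{1} = 0.3190

The Yule-Walker equations for an AR(p) process read, in matrix form,
  Gamma_p phi = r_p,   with   (Gamma_p)_{ij} = gamma(|i - j|),
                       (r_p)_i = gamma(i),   i,j = 1..p.
Substitute the sample gammas (Toeplitz matrix and right-hand side of size 1):
  Gamma_p = [[1.1133]]
  r_p     = [0.3551]
With p = 1 this is the single equation gamma(0) phi_1 = gamma(1):
  phi_hat_1 = gamma(1) / gamma(0) = 0.3551 / 1.1133 = 0.3190.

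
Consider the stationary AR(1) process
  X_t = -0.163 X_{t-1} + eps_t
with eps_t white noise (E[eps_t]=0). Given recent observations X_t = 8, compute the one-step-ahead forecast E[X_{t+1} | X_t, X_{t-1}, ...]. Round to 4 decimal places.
E[X_{t+1} \mid \mathcal F_t] = -1.3040

For an AR(p) model X_t = c + sum_i phi_i X_{t-i} + eps_t, the
one-step-ahead conditional mean is
  E[X_{t+1} | X_t, ...] = c + sum_i phi_i X_{t+1-i}.
Substitute known values:
  E[X_{t+1} | ...] = (-0.163) * (8)
                   = -1.3040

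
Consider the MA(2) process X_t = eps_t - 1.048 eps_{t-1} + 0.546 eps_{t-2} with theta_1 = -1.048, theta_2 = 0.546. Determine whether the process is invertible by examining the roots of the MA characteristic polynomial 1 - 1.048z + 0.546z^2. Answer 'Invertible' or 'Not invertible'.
\text{Invertible}

The MA(q) characteristic polynomial is P(z) = 1 - 1.048z + 0.546z^2.
Invertibility requires all roots to lie outside the unit circle, i.e. |z| > 1 for every root.
Set 1 + (-1.048) z + (0.546) z^2 = 0, i.e. a z^2 + b z + c = 0 with a = 0.546, b = -1.048, c = 1.
Discriminant D = b^2 - 4ac = (-1.048)^2 - 4*(0.546)*1 = 1.098304 - (2.184) = -1.085696.
D < 0, so the roots are the complex-conjugate pair z = (-b +/- i sqrt(-D)) / (2a) = 0.9597 +/- 0.9542i.
For a conjugate pair |z|^2 = z * conj(z) = (product of roots) = c/a = 1/(0.546) = 1.831502, so |z| = sqrt(1.831502) = 1.3533 for both roots.
Moduli of all roots: 1.3533, 1.3533.
All moduli strictly greater than 1? Yes.
Verdict: Invertible.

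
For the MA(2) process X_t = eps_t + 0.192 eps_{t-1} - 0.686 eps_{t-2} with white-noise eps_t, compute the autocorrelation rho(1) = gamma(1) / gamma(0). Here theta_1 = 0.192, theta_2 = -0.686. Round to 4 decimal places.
\rho(1) = 0.0400

For an MA(q) process with theta_0 = 1, the autocovariance is
  gamma(k) = sigma^2 * sum_{i=0..q-k} theta_i * theta_{i+k},
and rho(k) = gamma(k) / gamma(0). Sigma^2 cancels.
  numerator   = (1)*(0.192) + (0.192)*(-0.686) = 0.060288.
  denominator = (1)^2 + (0.192)^2 + (-0.686)^2 = 1.50746.
  rho(1) = 0.060288 / 1.50746 = 0.0400.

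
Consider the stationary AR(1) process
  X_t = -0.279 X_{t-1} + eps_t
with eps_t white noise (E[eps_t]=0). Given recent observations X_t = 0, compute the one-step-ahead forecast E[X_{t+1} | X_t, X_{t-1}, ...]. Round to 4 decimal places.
E[X_{t+1} \mid \mathcal F_t] = 0.0000

For an AR(p) model X_t = c + sum_i phi_i X_{t-i} + eps_t, the
one-step-ahead conditional mean is
  E[X_{t+1} | X_t, ...] = c + sum_i phi_i X_{t+1-i}.
Substitute known values:
  E[X_{t+1} | ...] = (-0.279) * (0)
                   = 0.0000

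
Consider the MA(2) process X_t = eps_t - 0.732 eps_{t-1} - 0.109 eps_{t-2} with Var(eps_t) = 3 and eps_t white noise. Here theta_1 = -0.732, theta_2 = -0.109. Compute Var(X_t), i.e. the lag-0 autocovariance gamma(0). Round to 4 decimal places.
\gamma(0) = 4.6431

For an MA(q) process X_t = eps_t + sum_i theta_i eps_{t-i} with
Var(eps_t) = sigma^2, the variance is
  gamma(0) = sigma^2 * (1 + sum_i theta_i^2).
  sum_i theta_i^2 = (-0.732)^2 + (-0.109)^2 = 0.535824 + 0.011881 = 0.547705.
  gamma(0) = 3 * (1 + 0.547705) = 3 * 1.547705 = 4.643115, which rounds to 4.6431.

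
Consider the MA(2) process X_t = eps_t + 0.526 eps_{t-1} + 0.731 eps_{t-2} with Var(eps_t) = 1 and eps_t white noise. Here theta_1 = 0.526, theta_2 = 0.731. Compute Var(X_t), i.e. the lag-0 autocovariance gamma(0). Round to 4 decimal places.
\gamma(0) = 1.8110

For an MA(q) process X_t = eps_t + sum_i theta_i eps_{t-i} with
Var(eps_t) = sigma^2, the variance is
  gamma(0) = sigma^2 * (1 + sum_i theta_i^2).
  sum_i theta_i^2 = (0.526)^2 + (0.731)^2 = 0.276676 + 0.534361 = 0.811037.
  gamma(0) = 1 * (1 + 0.811037) = 1 * 1.811037 = 1.811037, which rounds to 1.8110.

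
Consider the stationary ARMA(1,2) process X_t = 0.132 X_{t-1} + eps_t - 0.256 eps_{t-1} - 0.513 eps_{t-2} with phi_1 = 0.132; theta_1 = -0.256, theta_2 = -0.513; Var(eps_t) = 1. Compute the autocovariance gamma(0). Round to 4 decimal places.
\gamma(0) = 1.3006

Multiply the model equation by X_{t-k} and take expectations. With theta_0 = psi_0 = 1 and psi_j the MA(infinity) weights, this gives
  gamma(k) - sum_i phi_i gamma(k-i) = c_k,
  c_k = sigma^2 * sum_{j=k..q} theta_j psi_{j-k}   (c_k = 0 for k > q),
using gamma(-m) = gamma(m).
psi-weights needed (psi_j = theta_j + sum_i phi_i psi_{j-i}):
  psi_1 = theta_1 + phi_1 = -0.256 + (0.132) = -0.124
  psi_2 = theta_2 + phi_1 psi_1 = -0.513 + (0.132)(-0.124) = -0.529368
Right-hand sides:
  c_0 = sigma^2 (1 + theta_1 psi_1 + theta_2 psi_2) = 1 * (1 + (-0.256)(-0.124) + (-0.513)(-0.529368)) = 1 * 1.30331 = 1.30331
  c_1 = sigma^2 (theta_1 + theta_2 psi_1) = 1 * (-0.256 + (-0.513)(-0.124)) = -0.192388
  c_2 = sigma^2 theta_2 = 1 * (-0.513) = -0.513
Equations for k = 0 and k = 1 (AR order 1):
  gamma(0) = phi_1 gamma(1) + c_0
  gamma(1) = phi_1 gamma(0) + c_1
Substituting the second into the first: gamma(0) (1 - phi_1^2) = c_0 + phi_1 c_1, so
  gamma(0) = (c_0 + phi_1 c_1) / (1 - phi_1^2) = (1.30331 + (0.132)(-0.192388)) / (1 - (0.132)^2) = 1.277915 / 0.982576 = 1.300576.
Therefore gamma(0) = 1.3006 (to 4 decimal places).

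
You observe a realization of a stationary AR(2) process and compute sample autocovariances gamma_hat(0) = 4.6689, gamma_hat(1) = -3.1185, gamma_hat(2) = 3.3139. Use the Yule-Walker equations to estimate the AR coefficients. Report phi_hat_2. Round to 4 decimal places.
\hat\phi_{2} = 0.4760

The Yule-Walker equations for an AR(p) process read, in matrix form,
  Gamma_p phi = r_p,   with   (Gamma_p)_{ij} = gamma(|i - j|),
                       (r_p)_i = gamma(i),   i,j = 1..p.
Substitute the sample gammas (Toeplitz matrix and right-hand side of size 2):
  Gamma_p = [[4.6689, -3.1185], [-3.1185, 4.6689]]
  r_p     = [-3.1185, 3.3139]
Written out:
  4.6689 phi_1 - 3.1185 phi_2 = -3.1185
  -3.1185 phi_1 + 4.6689 phi_2 = 3.3139
Solve by Cramer's rule:
  det = gamma(0)^2 - gamma(1)^2 = (4.6689)^2 - (-3.1185)^2 = 21.79862721 - 9.72504225 = 12.07358496
  phi_hat_1 = [gamma(1) gamma(0) - gamma(1) gamma(2)] / det = [(-3.1185)(4.6689) - (-3.1185)(3.3139)] / 12.07358496 = -4.2255675 / 12.07358496 = -0.35
  phi_hat_2 = [gamma(0) gamma(2) - gamma(1)^2] / det = [(4.6689)(3.3139) - (-3.1185)^2] / 12.07358496 = 5.74722546 / 12.07358496 = 0.476
So phi_hat = [-0.3500, 0.4760].
Therefore phi_hat_2 = 0.4760.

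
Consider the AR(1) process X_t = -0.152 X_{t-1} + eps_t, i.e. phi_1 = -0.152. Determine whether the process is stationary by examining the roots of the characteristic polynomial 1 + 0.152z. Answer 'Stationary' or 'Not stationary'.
\text{Stationary}

The AR(p) characteristic polynomial is P(z) = 1 + 0.152z.
Stationarity requires all roots to lie outside the unit circle, i.e. |z| > 1 for every root.
This is linear in z: 1 + (0.152) z = 0  =>  z = -1/(0.152) = -6.578947,  |z| = 6.578947.
Moduli of all roots: 6.5789.
All moduli strictly greater than 1? Yes.
Verdict: Stationary.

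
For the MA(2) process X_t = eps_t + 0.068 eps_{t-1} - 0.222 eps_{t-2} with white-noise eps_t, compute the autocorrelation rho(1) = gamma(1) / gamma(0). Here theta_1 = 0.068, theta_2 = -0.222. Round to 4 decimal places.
\rho(1) = 0.0502

For an MA(q) process with theta_0 = 1, the autocovariance is
  gamma(k) = sigma^2 * sum_{i=0..q-k} theta_i * theta_{i+k},
and rho(k) = gamma(k) / gamma(0). Sigma^2 cancels.
  numerator   = (1)*(0.068) + (0.068)*(-0.222) = 0.052904.
  denominator = (1)^2 + (0.068)^2 + (-0.222)^2 = 1.053908.
  rho(1) = 0.052904 / 1.053908 = 0.0502.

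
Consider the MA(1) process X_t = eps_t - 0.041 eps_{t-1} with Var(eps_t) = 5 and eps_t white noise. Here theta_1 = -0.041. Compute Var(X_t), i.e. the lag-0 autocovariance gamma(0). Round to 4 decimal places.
\gamma(0) = 5.0084

For an MA(q) process X_t = eps_t + sum_i theta_i eps_{t-i} with
Var(eps_t) = sigma^2, the variance is
  gamma(0) = sigma^2 * (1 + sum_i theta_i^2).
  sum_i theta_i^2 = (-0.041)^2 = 0.001681.
  gamma(0) = 5 * (1 + 0.001681) = 5 * 1.001681 = 5.008405, which rounds to 5.0084.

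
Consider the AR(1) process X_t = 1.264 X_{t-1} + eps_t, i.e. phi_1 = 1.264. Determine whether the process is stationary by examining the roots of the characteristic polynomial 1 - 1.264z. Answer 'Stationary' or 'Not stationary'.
\text{Not stationary}

The AR(p) characteristic polynomial is P(z) = 1 - 1.264z.
Stationarity requires all roots to lie outside the unit circle, i.e. |z| > 1 for every root.
This is linear in z: 1 + (-1.264) z = 0  =>  z = -1/(-1.264) = 0.791139,  |z| = 0.791139.
Moduli of all roots: 0.7911.
All moduli strictly greater than 1? No.
Verdict: Not stationary.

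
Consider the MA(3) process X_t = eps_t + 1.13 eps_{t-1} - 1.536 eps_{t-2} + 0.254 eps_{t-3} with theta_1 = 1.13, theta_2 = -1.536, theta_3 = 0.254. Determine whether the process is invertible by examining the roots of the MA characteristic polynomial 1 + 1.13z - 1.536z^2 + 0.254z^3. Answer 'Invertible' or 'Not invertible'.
\text{Not invertible}

The MA(q) characteristic polynomial is P(z) = 1 + 1.13z - 1.536z^2 + 0.254z^3.
Invertibility requires all roots to lie outside the unit circle, i.e. |z| > 1 for every root.
Degree 3: look for a simple real root z0 first, then factor out (1 - z/z0) and solve the remaining quadratic.
Testing z0 = 5: P(5) = 1 + (1.13)(5) + (-1.536)(5)^2 + (0.254)(5)^3
  = 1 + (5.65) + (-38.4) + (31.75) = 0.  So z_0 = 5 is a root, |z_0| = 5.
Divide out the factor (1 - 0.2 z) = (1 - z/z0) (since 1/z0 = 0.2):
  P(z) = (1 - 0.2 z)(1 + (1.33) z + (-1.27) z^2)
  [check: z-coef 1.33 - (0.2) = 1.13; z^2-coef -1.27 - (0.2)(1.33) = -1.536; z^3-coef -(0.2)(-1.27) = 0.254.]
Remaining roots from the quadratic factor 1 + (1.33) z + (-1.27) z^2:
  Set 1 + (1.33) z + (-1.27) z^2 = 0, i.e. a z^2 + b z + c = 0 with a = -1.27, b = 1.33, c = 1.
  Discriminant D = b^2 - 4ac = (1.33)^2 - 4*(-1.27)*1 = 1.7689 - (-5.08) = 6.8489.
  D >= 0, so the roots are real: z = (-b +/- sqrt(D)) / (2a) = (-1.33 +/- 2.61704) / (-2.54).
    z_1 = (-1.33 + 2.61704) / (-2.54) = -0.5067,   |z_1| = 0.5067.
    z_2 = (-1.33 - 2.61704) / (-2.54) = 1.554,   |z_2| = 1.554.
Moduli of all roots: 5.0000, 0.5067, 1.5540.
All moduli strictly greater than 1? No.
Verdict: Not invertible.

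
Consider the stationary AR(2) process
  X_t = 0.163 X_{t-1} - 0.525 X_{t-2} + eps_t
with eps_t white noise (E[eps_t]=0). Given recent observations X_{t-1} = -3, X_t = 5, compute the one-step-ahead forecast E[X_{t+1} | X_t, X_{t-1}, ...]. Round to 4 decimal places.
E[X_{t+1} \mid \mathcal F_t] = 2.3900

For an AR(p) model X_t = c + sum_i phi_i X_{t-i} + eps_t, the
one-step-ahead conditional mean is
  E[X_{t+1} | X_t, ...] = c + sum_i phi_i X_{t+1-i}.
Substitute known values:
  E[X_{t+1} | ...] = (0.163) * (5) + (-0.525) * (-3)
                   = 2.3900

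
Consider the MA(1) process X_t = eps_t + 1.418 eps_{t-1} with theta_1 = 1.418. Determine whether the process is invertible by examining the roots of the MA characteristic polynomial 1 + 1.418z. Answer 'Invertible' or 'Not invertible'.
\text{Not invertible}

The MA(q) characteristic polynomial is P(z) = 1 + 1.418z.
Invertibility requires all roots to lie outside the unit circle, i.e. |z| > 1 for every root.
This is linear in z: 1 + (1.418) z = 0  =>  z = -1/(1.418) = -0.705219,  |z| = 0.705219.
Moduli of all roots: 0.7052.
All moduli strictly greater than 1? No.
Verdict: Not invertible.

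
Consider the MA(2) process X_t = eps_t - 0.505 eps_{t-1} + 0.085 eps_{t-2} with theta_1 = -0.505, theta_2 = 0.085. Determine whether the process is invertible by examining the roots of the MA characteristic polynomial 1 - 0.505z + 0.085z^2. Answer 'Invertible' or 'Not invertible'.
\text{Invertible}

The MA(q) characteristic polynomial is P(z) = 1 - 0.505z + 0.085z^2.
Invertibility requires all roots to lie outside the unit circle, i.e. |z| > 1 for every root.
Set 1 + (-0.505) z + (0.085) z^2 = 0, i.e. a z^2 + b z + c = 0 with a = 0.085, b = -0.505, c = 1.
Discriminant D = b^2 - 4ac = (-0.505)^2 - 4*(0.085)*1 = 0.255025 - (0.34) = -0.084975.
D < 0, so the roots are the complex-conjugate pair z = (-b +/- i sqrt(-D)) / (2a) = 2.9706 +/- 1.7147i.
For a conjugate pair |z|^2 = z * conj(z) = (product of roots) = c/a = 1/(0.085) = 11.764706, so |z| = sqrt(11.764706) = 3.43 for both roots.
Moduli of all roots: 3.4300, 3.4300.
All moduli strictly greater than 1? Yes.
Verdict: Invertible.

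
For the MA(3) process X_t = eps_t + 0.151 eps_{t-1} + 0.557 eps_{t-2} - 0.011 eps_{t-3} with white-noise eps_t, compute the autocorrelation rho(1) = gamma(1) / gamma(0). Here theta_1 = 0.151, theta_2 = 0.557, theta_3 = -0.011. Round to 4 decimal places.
\rho(1) = 0.1718

For an MA(q) process with theta_0 = 1, the autocovariance is
  gamma(k) = sigma^2 * sum_{i=0..q-k} theta_i * theta_{i+k},
and rho(k) = gamma(k) / gamma(0). Sigma^2 cancels.
  numerator   = (1)*(0.151) + (0.151)*(0.557) + (0.557)*(-0.011) = 0.22898.
  denominator = (1)^2 + (0.151)^2 + (0.557)^2 + (-0.011)^2 = 1.333171.
  rho(1) = 0.22898 / 1.333171 = 0.1718.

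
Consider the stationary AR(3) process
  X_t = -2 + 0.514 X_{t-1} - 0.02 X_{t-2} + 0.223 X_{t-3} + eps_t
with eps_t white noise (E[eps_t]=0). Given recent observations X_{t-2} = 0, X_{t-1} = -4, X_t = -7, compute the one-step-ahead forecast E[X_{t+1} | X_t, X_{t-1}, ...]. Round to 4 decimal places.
E[X_{t+1} \mid \mathcal F_t] = -5.5180

For an AR(p) model X_t = c + sum_i phi_i X_{t-i} + eps_t, the
one-step-ahead conditional mean is
  E[X_{t+1} | X_t, ...] = c + sum_i phi_i X_{t+1-i}.
Substitute known values:
  E[X_{t+1} | ...] = -2 + (0.514) * (-7) + (-0.02) * (-4) + (0.223) * (0)
                   = -5.5180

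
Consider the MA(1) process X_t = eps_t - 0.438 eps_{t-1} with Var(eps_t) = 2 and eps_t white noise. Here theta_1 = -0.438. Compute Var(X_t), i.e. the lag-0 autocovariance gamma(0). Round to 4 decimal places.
\gamma(0) = 2.3837

For an MA(q) process X_t = eps_t + sum_i theta_i eps_{t-i} with
Var(eps_t) = sigma^2, the variance is
  gamma(0) = sigma^2 * (1 + sum_i theta_i^2).
  sum_i theta_i^2 = (-0.438)^2 = 0.191844.
  gamma(0) = 2 * (1 + 0.191844) = 2 * 1.191844 = 2.383688, which rounds to 2.3837.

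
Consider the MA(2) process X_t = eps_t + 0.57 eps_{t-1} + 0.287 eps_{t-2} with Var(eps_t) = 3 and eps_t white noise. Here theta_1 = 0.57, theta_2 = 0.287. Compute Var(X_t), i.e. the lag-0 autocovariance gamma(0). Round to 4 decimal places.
\gamma(0) = 4.2218

For an MA(q) process X_t = eps_t + sum_i theta_i eps_{t-i} with
Var(eps_t) = sigma^2, the variance is
  gamma(0) = sigma^2 * (1 + sum_i theta_i^2).
  sum_i theta_i^2 = (0.57)^2 + (0.287)^2 = 0.3249 + 0.082369 = 0.407269.
  gamma(0) = 3 * (1 + 0.407269) = 3 * 1.407269 = 4.221807, which rounds to 4.2218.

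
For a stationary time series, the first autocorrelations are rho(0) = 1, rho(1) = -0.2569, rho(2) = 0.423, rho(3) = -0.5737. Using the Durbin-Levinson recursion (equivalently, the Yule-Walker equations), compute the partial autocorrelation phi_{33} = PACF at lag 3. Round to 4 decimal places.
\phi_{33} = -0.5120

The PACF at lag k is phi_{kk}, the last component of the solution
to the Yule-Walker system G_k phi = r_k where
  (G_k)_{ij} = rho(|i - j|), (r_k)_i = rho(i), i,j = 1..k.
Equivalently, Durbin-Levinson gives phi_{kk} iteratively:
  phi_{11} = rho(1)
  phi_{kk} = [rho(k) - sum_{j=1..k-1} phi_{k-1,j} rho(k-j)]
            / [1 - sum_{j=1..k-1} phi_{k-1,j} rho(j)],
  phi_{k,j} = phi_{k-1,j} - phi_{kk} phi_{k-1,k-j},  j = 1..k-1.
Step k = 1:
  phi_11 = rho(1) = -0.2569.
Step k = 2:
  phi_22 = [rho(2) - phi_11 rho(1)] / [1 - phi_11 rho(1)] = [0.423 - (-0.2569)(-0.2569)] / [1 - (-0.2569)(-0.2569)]
         = 0.35700239 / 0.93400239 = 0.382229.
  Update: phi_21 = phi_11 - phi_22 phi_11 = -0.2569 - (0.382229)(-0.2569) = -0.158705.
Step k = 3:
  phi_33 = [rho(3) - phi_21 rho(2) - phi_22 rho(1)] / [1 - phi_21 rho(1) - phi_22 rho(2)]
    numerator   = -0.5737 - (-0.158705)(0.423) - (0.382229)(-0.2569) = -0.40837306
    denominator = 1 - (-0.158705)(-0.2569) - (0.382229)(0.423) = 0.79754588
  phi_33 = -0.40837306 / 0.79754588 = -0.512.
Therefore phi_{33} = -0.5120.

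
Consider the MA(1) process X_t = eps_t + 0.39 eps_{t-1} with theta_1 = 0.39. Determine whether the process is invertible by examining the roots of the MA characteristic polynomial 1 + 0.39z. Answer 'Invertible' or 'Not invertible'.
\text{Invertible}

The MA(q) characteristic polynomial is P(z) = 1 + 0.39z.
Invertibility requires all roots to lie outside the unit circle, i.e. |z| > 1 for every root.
This is linear in z: 1 + (0.39) z = 0  =>  z = -1/(0.39) = -2.564103,  |z| = 2.564103.
Moduli of all roots: 2.5641.
All moduli strictly greater than 1? Yes.
Verdict: Invertible.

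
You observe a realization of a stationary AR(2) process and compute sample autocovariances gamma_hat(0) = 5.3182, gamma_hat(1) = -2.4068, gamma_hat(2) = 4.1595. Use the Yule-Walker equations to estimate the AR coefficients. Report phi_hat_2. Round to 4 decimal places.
\hat\phi_{2} = 0.7260

The Yule-Walker equations for an AR(p) process read, in matrix form,
  Gamma_p phi = r_p,   with   (Gamma_p)_{ij} = gamma(|i - j|),
                       (r_p)_i = gamma(i),   i,j = 1..p.
Substitute the sample gammas (Toeplitz matrix and right-hand side of size 2):
  Gamma_p = [[5.3182, -2.4068], [-2.4068, 5.3182]]
  r_p     = [-2.4068, 4.1595]
Written out:
  5.3182 phi_1 - 2.4068 phi_2 = -2.4068
  -2.4068 phi_1 + 5.3182 phi_2 = 4.1595
Solve by Cramer's rule:
  det = gamma(0)^2 - gamma(1)^2 = (5.3182)^2 - (-2.4068)^2 = 28.28325124 - 5.79268624 = 22.490565
  phi_hat_1 = [gamma(1) gamma(0) - gamma(1) gamma(2)] / det = [(-2.4068)(5.3182) - (-2.4068)(4.1595)] / 22.490565 = -2.78875916 / 22.490565 = -0.124
  phi_hat_2 = [gamma(0) gamma(2) - gamma(1)^2] / det = [(5.3182)(4.1595) - (-2.4068)^2] / 22.490565 = 16.32836666 / 22.490565 = 0.726
So phi_hat = [-0.1240, 0.7260].
Therefore phi_hat_2 = 0.7260.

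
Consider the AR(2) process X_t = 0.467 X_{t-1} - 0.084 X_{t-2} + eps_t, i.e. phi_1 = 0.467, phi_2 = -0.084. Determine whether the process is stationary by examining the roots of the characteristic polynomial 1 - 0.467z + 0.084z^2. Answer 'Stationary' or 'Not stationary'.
\text{Stationary}

The AR(p) characteristic polynomial is P(z) = 1 - 0.467z + 0.084z^2.
Stationarity requires all roots to lie outside the unit circle, i.e. |z| > 1 for every root.
Set 1 + (-0.467) z + (0.084) z^2 = 0, i.e. a z^2 + b z + c = 0 with a = 0.084, b = -0.467, c = 1.
Discriminant D = b^2 - 4ac = (-0.467)^2 - 4*(0.084)*1 = 0.218089 - (0.336) = -0.117911.
D < 0, so the roots are the complex-conjugate pair z = (-b +/- i sqrt(-D)) / (2a) = 2.7798 +/- 2.0439i.
For a conjugate pair |z|^2 = z * conj(z) = (product of roots) = c/a = 1/(0.084) = 11.904762, so |z| = sqrt(11.904762) = 3.4503 for both roots.
Moduli of all roots: 3.4503, 3.4503.
All moduli strictly greater than 1? Yes.
Verdict: Stationary.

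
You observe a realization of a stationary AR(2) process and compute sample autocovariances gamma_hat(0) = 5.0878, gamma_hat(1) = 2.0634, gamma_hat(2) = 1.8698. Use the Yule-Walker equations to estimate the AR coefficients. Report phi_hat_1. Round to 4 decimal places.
\hat\phi_{1} = 0.3070

The Yule-Walker equations for an AR(p) process read, in matrix form,
  Gamma_p phi = r_p,   with   (Gamma_p)_{ij} = gamma(|i - j|),
                       (r_p)_i = gamma(i),   i,j = 1..p.
Substitute the sample gammas (Toeplitz matrix and right-hand side of size 2):
  Gamma_p = [[5.0878, 2.0634], [2.0634, 5.0878]]
  r_p     = [2.0634, 1.8698]
Written out:
  5.0878 phi_1 + 2.0634 phi_2 = 2.0634
  2.0634 phi_1 + 5.0878 phi_2 = 1.8698
Solve by Cramer's rule:
  det = gamma(0)^2 - gamma(1)^2 = (5.0878)^2 - (2.0634)^2 = 25.88570884 - 4.25761956 = 21.62808928
  phi_hat_1 = [gamma(1) gamma(0) - gamma(1) gamma(2)] / det = [(2.0634)(5.0878) - (2.0634)(1.8698)] / 21.62808928 = 6.6400212 / 21.62808928 = 0.307
  phi_hat_2 = [gamma(0) gamma(2) - gamma(1)^2] / det = [(5.0878)(1.8698) - (2.0634)^2] / 21.62808928 = 5.25554888 / 21.62808928 = 0.243
So phi_hat = [0.3070, 0.2430].
Therefore phi_hat_1 = 0.3070.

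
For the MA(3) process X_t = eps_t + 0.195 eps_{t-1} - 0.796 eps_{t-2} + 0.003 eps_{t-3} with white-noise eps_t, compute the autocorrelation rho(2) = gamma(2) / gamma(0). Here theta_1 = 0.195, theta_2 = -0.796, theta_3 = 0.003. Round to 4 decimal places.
\rho(2) = -0.4758

For an MA(q) process with theta_0 = 1, the autocovariance is
  gamma(k) = sigma^2 * sum_{i=0..q-k} theta_i * theta_{i+k},
and rho(k) = gamma(k) / gamma(0). Sigma^2 cancels.
  numerator   = (1)*(-0.796) + (0.195)*(0.003) = -0.795415.
  denominator = (1)^2 + (0.195)^2 + (-0.796)^2 + (0.003)^2 = 1.67165.
  rho(2) = -0.795415 / 1.67165 = -0.4758.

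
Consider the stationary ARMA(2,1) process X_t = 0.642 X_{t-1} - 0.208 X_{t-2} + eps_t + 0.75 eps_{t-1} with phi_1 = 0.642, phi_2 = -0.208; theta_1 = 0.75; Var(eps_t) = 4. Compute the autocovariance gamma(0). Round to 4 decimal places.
\gamma(0) = 13.7489

Multiply the model equation by X_{t-k} and take expectations. With theta_0 = psi_0 = 1 and psi_j the MA(infinity) weights, this gives
  gamma(k) - sum_i phi_i gamma(k-i) = c_k,
  c_k = sigma^2 * sum_{j=k..q} theta_j psi_{j-k}   (c_k = 0 for k > q),
using gamma(-m) = gamma(m).
psi-weights needed (psi_j = theta_j + sum_i phi_i psi_{j-i}):
  psi_1 = theta_1 + phi_1 = 0.75 + (0.642) = 1.392
Right-hand sides:
  c_0 = sigma^2 (1 + theta_1 psi_1) = 4 * (1 + (0.75)(1.392)) = 4 * 2.044 = 8.176
  c_1 = sigma^2 theta_1 = 4 * (0.75) = 3
  c_2 = 0
Equations for k = 0, 1, 2 (AR order 2, c_2 = 0):
  (E0) gamma(0) = phi_1 gamma(1) + phi_2 gamma(2) + c_0
  (E1) gamma(1) = phi_1 gamma(0) + phi_2 gamma(1) + c_1
  (E2) gamma(2) = phi_1 gamma(1) + phi_2 gamma(0)
From (E1): gamma(1) = A gamma(0) + B with
  A = phi_1 / (1 - phi_2) = 0.642 / 1.208 = 0.531457,   B = c_1 / (1 - phi_2) = 3 / 1.208 = 2.483444.
Insert (E2) into (E0): gamma(0) (1 - phi_2^2) = phi_1 (1 + phi_2) gamma(1) + c_0.
  phi_1 (1 + phi_2) = (0.642)(0.792) = 0.508464,   1 - phi_2^2 = 0.956736.
Replace gamma(1) by A gamma(0) + B and collect gamma(0):
  gamma(0) [0.956736 - (0.508464)(0.531457)] = (0.508464)(2.483444) + 8.176
  gamma(0) * 0.686509 = 9.438742
  gamma(0) = 9.438742 / 0.686509 = 13.748892.
Therefore gamma(0) = 13.7489 (to 4 decimal places).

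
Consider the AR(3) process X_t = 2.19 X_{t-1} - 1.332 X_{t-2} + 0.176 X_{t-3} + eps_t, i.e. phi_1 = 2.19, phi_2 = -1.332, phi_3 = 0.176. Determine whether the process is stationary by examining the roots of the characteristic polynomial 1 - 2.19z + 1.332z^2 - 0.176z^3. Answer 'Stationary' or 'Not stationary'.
\text{Not stationary}

The AR(p) characteristic polynomial is P(z) = 1 - 2.19z + 1.332z^2 - 0.176z^3.
Stationarity requires all roots to lie outside the unit circle, i.e. |z| > 1 for every root.
Degree 3: look for a simple real root z0 first, then factor out (1 - z/z0) and solve the remaining quadratic.
Testing z0 = 1.25: P(1.25) = 1 + (-2.19)(1.25) + (1.332)(1.25)^2 + (-0.176)(1.25)^3
  = 1 + (-2.7375) + (2.08125) + (-0.34375) = 0.  So z_0 = 1.25 is a root, |z_0| = 1.25.
Divide out the factor (1 - 0.8 z) = (1 - z/z0) (since 1/z0 = 0.8):
  P(z) = (1 - 0.8 z)(1 + (-1.39) z + (0.22) z^2)
  [check: z-coef -1.39 - (0.8) = -2.19; z^2-coef 0.22 - (0.8)(-1.39) = 1.332; z^3-coef -(0.8)(0.22) = -0.176.]
Remaining roots from the quadratic factor 1 + (-1.39) z + (0.22) z^2:
  Set 1 + (-1.39) z + (0.22) z^2 = 0, i.e. a z^2 + b z + c = 0 with a = 0.22, b = -1.39, c = 1.
  Discriminant D = b^2 - 4ac = (-1.39)^2 - 4*(0.22)*1 = 1.9321 - (0.88) = 1.0521.
  D >= 0, so the roots are real: z = (-b +/- sqrt(D)) / (2a) = (1.39 +/- 1.025719) / (0.44).
    z_1 = (1.39 + 1.025719) / (0.44) = 5.4903,   |z_1| = 5.4903.
    z_2 = (1.39 - 1.025719) / (0.44) = 0.8279,   |z_2| = 0.8279.
Moduli of all roots: 1.2500, 5.4903, 0.8279.
All moduli strictly greater than 1? No.
Verdict: Not stationary.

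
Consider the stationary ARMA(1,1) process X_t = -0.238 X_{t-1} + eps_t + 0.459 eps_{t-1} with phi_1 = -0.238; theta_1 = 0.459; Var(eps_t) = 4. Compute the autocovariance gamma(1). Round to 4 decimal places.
\gamma(1) = 0.8347

Multiply the model equation by X_{t-k} and take expectations. With theta_0 = psi_0 = 1 and psi_j the MA(infinity) weights, this gives
  gamma(k) - sum_i phi_i gamma(k-i) = c_k,
  c_k = sigma^2 * sum_{j=k..q} theta_j psi_{j-k}   (c_k = 0 for k > q),
using gamma(-m) = gamma(m).
psi-weights needed (psi_j = theta_j + sum_i phi_i psi_{j-i}):
  psi_1 = theta_1 + phi_1 = 0.459 + (-0.238) = 0.221
Right-hand sides:
  c_0 = sigma^2 (1 + theta_1 psi_1) = 4 * (1 + (0.459)(0.221)) = 4 * 1.101439 = 4.405756
  c_1 = sigma^2 theta_1 = 4 * (0.459) = 1.836
  c_2 = 0
Equations for k = 0 and k = 1 (AR order 1):
  gamma(0) = phi_1 gamma(1) + c_0
  gamma(1) = phi_1 gamma(0) + c_1
Substituting the second into the first: gamma(0) (1 - phi_1^2) = c_0 + phi_1 c_1, so
  gamma(0) = (c_0 + phi_1 c_1) / (1 - phi_1^2) = (4.405756 + (-0.238)(1.836)) / (1 - (-0.238)^2) = 3.968788 / 0.943356 = 4.207095.
  gamma(1) = phi_1 gamma(0) + c_1 = (-0.238)(4.207095) + (1.836) = 0.834711.
Therefore gamma(1) = 0.8347 (to 4 decimal places).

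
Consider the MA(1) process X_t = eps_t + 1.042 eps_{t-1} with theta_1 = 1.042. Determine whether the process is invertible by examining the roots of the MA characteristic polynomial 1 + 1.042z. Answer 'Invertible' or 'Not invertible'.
\text{Not invertible}

The MA(q) characteristic polynomial is P(z) = 1 + 1.042z.
Invertibility requires all roots to lie outside the unit circle, i.e. |z| > 1 for every root.
This is linear in z: 1 + (1.042) z = 0  =>  z = -1/(1.042) = -0.959693,  |z| = 0.959693.
Moduli of all roots: 0.9597.
All moduli strictly greater than 1? No.
Verdict: Not invertible.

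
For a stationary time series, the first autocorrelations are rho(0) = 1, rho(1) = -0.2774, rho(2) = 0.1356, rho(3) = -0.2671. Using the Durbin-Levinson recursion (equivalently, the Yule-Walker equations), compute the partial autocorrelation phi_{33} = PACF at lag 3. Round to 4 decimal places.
\phi_{33} = -0.2331

The PACF at lag k is phi_{kk}, the last component of the solution
to the Yule-Walker system G_k phi = r_k where
  (G_k)_{ij} = rho(|i - j|), (r_k)_i = rho(i), i,j = 1..k.
Equivalently, Durbin-Levinson gives phi_{kk} iteratively:
  phi_{11} = rho(1)
  phi_{kk} = [rho(k) - sum_{j=1..k-1} phi_{k-1,j} rho(k-j)]
            / [1 - sum_{j=1..k-1} phi_{k-1,j} rho(j)],
  phi_{k,j} = phi_{k-1,j} - phi_{kk} phi_{k-1,k-j},  j = 1..k-1.
Step k = 1:
  phi_11 = rho(1) = -0.2774.
Step k = 2:
  phi_22 = [rho(2) - phi_11 rho(1)] / [1 - phi_11 rho(1)] = [0.1356 - (-0.2774)(-0.2774)] / [1 - (-0.2774)(-0.2774)]
         = 0.05864924 / 0.92304924 = 0.063539.
  Update: phi_21 = phi_11 - phi_22 phi_11 = -0.2774 - (0.063539)(-0.2774) = -0.259774.
Step k = 3:
  phi_33 = [rho(3) - phi_21 rho(2) - phi_22 rho(1)] / [1 - phi_21 rho(1) - phi_22 rho(2)]
    numerator   = -0.2671 - (-0.259774)(0.1356) - (0.063539)(-0.2774) = -0.21424899
    denominator = 1 - (-0.259774)(-0.2774) - (0.063539)(0.1356) = 0.91932275
  phi_33 = -0.21424899 / 0.91932275 = -0.2331.
Therefore phi_{33} = -0.2331.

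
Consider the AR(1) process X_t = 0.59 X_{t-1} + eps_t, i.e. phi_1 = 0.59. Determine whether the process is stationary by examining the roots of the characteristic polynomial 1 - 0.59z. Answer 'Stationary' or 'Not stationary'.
\text{Stationary}

The AR(p) characteristic polynomial is P(z) = 1 - 0.59z.
Stationarity requires all roots to lie outside the unit circle, i.e. |z| > 1 for every root.
This is linear in z: 1 + (-0.59) z = 0  =>  z = -1/(-0.59) = 1.694915,  |z| = 1.694915.
Moduli of all roots: 1.6949.
All moduli strictly greater than 1? Yes.
Verdict: Stationary.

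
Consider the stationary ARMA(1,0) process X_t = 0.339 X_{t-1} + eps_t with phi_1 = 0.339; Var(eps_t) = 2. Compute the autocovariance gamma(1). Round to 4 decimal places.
\gamma(1) = 0.7660

Multiply the model equation by X_{t-k} and take expectations. With theta_0 = psi_0 = 1 and psi_j the MA(infinity) weights, this gives
  gamma(k) - sum_i phi_i gamma(k-i) = c_k,
  c_k = sigma^2 * sum_{j=k..q} theta_j psi_{j-k}   (c_k = 0 for k > q),
using gamma(-m) = gamma(m).
Pure AR (q = 0): c_0 = sigma^2 = 2, c_k = 0 for k >= 1.
Equations for k = 0 and k = 1 (AR order 1):
  gamma(0) = phi_1 gamma(1) + c_0
  gamma(1) = phi_1 gamma(0) + c_1
Substituting the second into the first: gamma(0) (1 - phi_1^2) = c_0 + phi_1 c_1, so
  gamma(0) = c_0 / (1 - phi_1^2) = 2 / (1 - (0.339)^2) = 2 / 0.885079 = 2.259685.
  gamma(1) = phi_1 gamma(0) = (0.339)(2.259685) = 0.766033.
Therefore gamma(1) = 0.7660 (to 4 decimal places).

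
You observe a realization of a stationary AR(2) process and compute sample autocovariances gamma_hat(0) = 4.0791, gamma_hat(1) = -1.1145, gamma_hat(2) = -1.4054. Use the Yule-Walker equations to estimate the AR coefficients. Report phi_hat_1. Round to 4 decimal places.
\hat\phi_{1} = -0.3970

The Yule-Walker equations for an AR(p) process read, in matrix form,
  Gamma_p phi = r_p,   with   (Gamma_p)_{ij} = gamma(|i - j|),
                       (r_p)_i = gamma(i),   i,j = 1..p.
Substitute the sample gammas (Toeplitz matrix and right-hand side of size 2):
  Gamma_p = [[4.0791, -1.1145], [-1.1145, 4.0791]]
  r_p     = [-1.1145, -1.4054]
Written out:
  4.0791 phi_1 - 1.1145 phi_2 = -1.1145
  -1.1145 phi_1 + 4.0791 phi_2 = -1.4054
Solve by Cramer's rule:
  det = gamma(0)^2 - gamma(1)^2 = (4.0791)^2 - (-1.1145)^2 = 16.63905681 - 1.24211025 = 15.39694656
  phi_hat_1 = [gamma(1) gamma(0) - gamma(1) gamma(2)] / det = [(-1.1145)(4.0791) - (-1.1145)(-1.4054)] / 15.39694656 = -6.11247525 / 15.39694656 = -0.397
  phi_hat_2 = [gamma(0) gamma(2) - gamma(1)^2] / det = [(4.0791)(-1.4054) - (-1.1145)^2] / 15.39694656 = -6.97487739 / 15.39694656 = -0.453
So phi_hat = [-0.3970, -0.4530].
Therefore phi_hat_1 = -0.3970.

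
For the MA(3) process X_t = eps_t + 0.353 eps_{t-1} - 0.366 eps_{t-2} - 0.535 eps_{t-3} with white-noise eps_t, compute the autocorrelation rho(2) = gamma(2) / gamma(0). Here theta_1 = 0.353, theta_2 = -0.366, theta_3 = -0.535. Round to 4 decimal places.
\rho(2) = -0.3592

For an MA(q) process with theta_0 = 1, the autocovariance is
  gamma(k) = sigma^2 * sum_{i=0..q-k} theta_i * theta_{i+k},
and rho(k) = gamma(k) / gamma(0). Sigma^2 cancels.
  numerator   = (1)*(-0.366) + (0.353)*(-0.535) = -0.554855.
  denominator = (1)^2 + (0.353)^2 + (-0.366)^2 + (-0.535)^2 = 1.54479.
  rho(2) = -0.554855 / 1.54479 = -0.3592.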